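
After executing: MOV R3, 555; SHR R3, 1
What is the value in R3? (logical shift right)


Register state trace:
  MOV R3, 555  → R3 = 555
  SHR R3, 1  → R3 = 555 >> 1 = 555 // 2^1 = 277
Final: R3 = 277

277


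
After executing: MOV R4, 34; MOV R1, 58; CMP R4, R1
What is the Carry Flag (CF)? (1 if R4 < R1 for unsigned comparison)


Register state trace:
  MOV R4, 34  → R4 = 34
  MOV R1, 58  → R1 = 58
  CMP R4, R1  → unsigned 34 - 58: borrow occurs
  34 < 58, so CF = 1
CF = 1

1


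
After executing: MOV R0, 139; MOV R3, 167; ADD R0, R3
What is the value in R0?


Register state trace:
  MOV R0, 139  → R0 = 139
  MOV R3, 167  → R3 = 167
  ADD R0, R3  → R0 = 139 + 167 = 306
Final: R0 = 306

306


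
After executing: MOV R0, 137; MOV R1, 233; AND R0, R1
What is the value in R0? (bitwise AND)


Register state trace:
  MOV R0, 137  → R0 = 137 (0b10001001)
  MOV R1, 233  → R1 = 233 (0b11101001)
  AND R0, R1  → R0 = 137 AND 233 = 137 (0b10001001)
Final: R0 = 137

137


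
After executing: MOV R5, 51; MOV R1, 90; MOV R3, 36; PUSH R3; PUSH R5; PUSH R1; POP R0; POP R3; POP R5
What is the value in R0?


Stack trace (top is rightmost):
  MOV R5, 51  → R5 = 51
  MOV R1, 90  → R1 = 90
  MOV R3, 36  → R3 = 36
  PUSH R3  → stack: [36]
  PUSH R5  → stack: [36, 51]
  PUSH R1  → stack: [36, 51, 90]
  POP R0  → R0 = 90, stack: [36, 51]
  POP R3  → R3 = 51, stack: [36]
  POP R5  → R5 = 36, stack: []
Final: R0 = 90

90


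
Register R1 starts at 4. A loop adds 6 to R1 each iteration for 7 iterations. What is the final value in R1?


Starting value: R1 = 4
  Iter 1: R1 = 4 + 6 = 10
  Iter 2: R1 = 10 + 6 = 16
  Iter 3: R1 = 16 + 6 = 22
  Iter 4: R1 = 22 + 6 = 28
  Iter 5: R1 = 28 + 6 = 34
  Iter 6: R1 = 34 + 6 = 40
  Iter 7: R1 = 40 + 6 = 46
Final: R1 = 46

46


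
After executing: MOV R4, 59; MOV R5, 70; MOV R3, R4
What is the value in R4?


Register state trace:
  MOV R4, 59  → R4 = 59
  MOV R5, 70  → R5 = 70
  MOV R3, R4  → R3 = 59
Final: R4 = 59

59


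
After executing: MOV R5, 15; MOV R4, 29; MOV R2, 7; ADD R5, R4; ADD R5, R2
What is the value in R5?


Register state trace:
  MOV R5, 15  → R5 = 15
  MOV R4, 29  → R4 = 29
  MOV R2, 7  → R2 = 7
  ADD R5, R4  → R5 = 15 + 29 = 44
  ADD R5, R2  → R5 = 44 + 7 = 51
Final: R5 = 51

51


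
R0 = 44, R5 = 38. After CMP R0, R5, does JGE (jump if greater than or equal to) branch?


Trace:
  R0 = 44, R5 = 38
  CMP R0, R5  → compares 44 vs 38
  JGE checks: is 44 greater than or equal to 38?
  44 > 38, so condition is true
Branch taken: Yes

Yes


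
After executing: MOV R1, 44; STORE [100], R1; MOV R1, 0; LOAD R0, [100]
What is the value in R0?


Register and memory trace:
  MOV R1, 44  → R1 = 44
  STORE [100], R1  → mem[100] = 44
  MOV R1, 0  → R1 = 0
  LOAD R0, [100]  → R0 = mem[100] = 44
Final: R0 = 44

44


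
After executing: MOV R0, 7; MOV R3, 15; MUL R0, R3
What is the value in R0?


Register state trace:
  MOV R0, 7  → R0 = 7
  MOV R3, 15  → R3 = 15
  MUL R0, R3  → R0 = 7 * 15 = 105
Final: R0 = 105

105


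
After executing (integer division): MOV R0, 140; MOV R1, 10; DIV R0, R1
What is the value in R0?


Register state trace:
  MOV R0, 140  → R0 = 140
  MOV R1, 10  → R1 = 10
  DIV R0, R1  → R0 = 140 // 10 = 14
Final: R0 = 14

14


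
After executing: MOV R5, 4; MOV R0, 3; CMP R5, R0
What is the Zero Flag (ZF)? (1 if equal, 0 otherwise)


Register state trace:
  MOV R5, 4  → R5 = 4
  MOV R0, 3  → R0 = 3
  CMP R5, R0  → computes 4 - 3 = 1
  Result is nonzero, so values are not equal
ZF = 0

0


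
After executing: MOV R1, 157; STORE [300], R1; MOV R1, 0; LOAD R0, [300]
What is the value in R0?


Register and memory trace:
  MOV R1, 157  → R1 = 157
  STORE [300], R1  → mem[300] = 157
  MOV R1, 0  → R1 = 0
  LOAD R0, [300]  → R0 = mem[300] = 157
Final: R0 = 157

157


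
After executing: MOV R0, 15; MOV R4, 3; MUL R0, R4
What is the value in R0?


Register state trace:
  MOV R0, 15  → R0 = 15
  MOV R4, 3  → R4 = 3
  MUL R0, R4  → R0 = 15 * 3 = 45
Final: R0 = 45

45


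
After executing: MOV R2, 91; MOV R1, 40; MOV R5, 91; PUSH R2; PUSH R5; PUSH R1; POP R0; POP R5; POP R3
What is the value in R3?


Stack trace (top is rightmost):
  MOV R2, 91  → R2 = 91
  MOV R1, 40  → R1 = 40
  MOV R5, 91  → R5 = 91
  PUSH R2  → stack: [91]
  PUSH R5  → stack: [91, 91]
  PUSH R1  → stack: [91, 91, 40]
  POP R0  → R0 = 40, stack: [91, 91]
  POP R5  → R5 = 91, stack: [91]
  POP R3  → R3 = 91, stack: []
Final: R3 = 91

91


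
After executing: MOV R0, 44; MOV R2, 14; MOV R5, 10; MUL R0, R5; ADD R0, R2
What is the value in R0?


Register state trace:
  MOV R0, 44  → R0 = 44
  MOV R2, 14  → R2 = 14
  MOV R5, 10  → R5 = 10
  MUL R0, R5  → R0 = 44 * 10 = 440
  ADD R0, R2  → R0 = 440 + 14 = 454
Final: R0 = 454

454


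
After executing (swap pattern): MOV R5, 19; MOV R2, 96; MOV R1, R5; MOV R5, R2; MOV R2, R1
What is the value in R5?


Register state trace (swap pattern):
  MOV R5, 19  → R5 = 19
  MOV R2, 96  → R2 = 96
  MOV R1, R5  → R1 = 19  (save R5)
  MOV R5, R2  → R5 = 96  (R5 gets R2's value)
  MOV R2, R1  → R2 = 19  (R2 gets saved value)
Final: R5 = 96

96


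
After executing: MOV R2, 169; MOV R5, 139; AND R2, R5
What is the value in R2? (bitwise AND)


Register state trace:
  MOV R2, 169  → R2 = 169 (0b10101001)
  MOV R5, 139  → R5 = 139 (0b10001011)
  AND R2, R5  → R2 = 169 AND 139 = 137 (0b10001001)
Final: R2 = 137

137


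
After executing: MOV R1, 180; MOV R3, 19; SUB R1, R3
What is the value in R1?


Register state trace:
  MOV R1, 180  → R1 = 180
  MOV R3, 19  → R3 = 19
  SUB R1, R3  → R1 = 180 - 19 = 161
Final: R1 = 161

161


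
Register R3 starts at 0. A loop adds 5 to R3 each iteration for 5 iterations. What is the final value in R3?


Starting value: R3 = 0
  Iter 1: R3 = 0 + 5 = 5
  Iter 2: R3 = 5 + 5 = 10
  Iter 3: R3 = 10 + 5 = 15
  Iter 4: R3 = 15 + 5 = 20
  Iter 5: R3 = 20 + 5 = 25
Final: R3 = 25

25


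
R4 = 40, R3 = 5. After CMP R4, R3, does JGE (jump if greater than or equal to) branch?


Trace:
  R4 = 40, R3 = 5
  CMP R4, R3  → compares 40 vs 5
  JGE checks: is 40 greater than or equal to 5?
  40 > 5, so condition is true
Branch taken: Yes

Yes


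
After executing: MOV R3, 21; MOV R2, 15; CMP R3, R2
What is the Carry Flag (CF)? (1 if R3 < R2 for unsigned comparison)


Register state trace:
  MOV R3, 21  → R3 = 21
  MOV R2, 15  → R2 = 15
  CMP R3, R2  → unsigned 21 - 15: no borrow
  21 >= 15, so CF = 0
CF = 0

0


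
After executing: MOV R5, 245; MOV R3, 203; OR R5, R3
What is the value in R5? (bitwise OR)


Register state trace:
  MOV R5, 245  → R5 = 245 (0b11110101)
  MOV R3, 203  → R3 = 203 (0b11001011)
  OR R5, R3   → R5 = 245 OR 203 = 255 (0b11111111)
Final: R5 = 255

255


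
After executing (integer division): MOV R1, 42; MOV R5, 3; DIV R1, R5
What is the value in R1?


Register state trace:
  MOV R1, 42  → R1 = 42
  MOV R5, 3  → R5 = 3
  DIV R1, R5  → R1 = 42 // 3 = 14
Final: R1 = 14

14


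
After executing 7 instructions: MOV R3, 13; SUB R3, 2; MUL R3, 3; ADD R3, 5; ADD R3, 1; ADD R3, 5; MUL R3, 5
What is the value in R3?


Register state trace:
  MOV R3, 13  → R3 = 13
  SUB R3, 2  → R3 = 13 - 2 = 11
  MUL R3, 3  → R3 = 11 * 3 = 33
  ADD R3, 5  → R3 = 33 + 5 = 38
  ADD R3, 1  → R3 = 38 + 1 = 39
  ADD R3, 5  → R3 = 39 + 5 = 44
  MUL R3, 5  → R3 = 44 * 5 = 220
Final: R3 = 220

220


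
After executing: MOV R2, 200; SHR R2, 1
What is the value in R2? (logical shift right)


Register state trace:
  MOV R2, 200  → R2 = 200
  SHR R2, 1  → R2 = 200 >> 1 = 200 // 2^1 = 100
Final: R2 = 100

100


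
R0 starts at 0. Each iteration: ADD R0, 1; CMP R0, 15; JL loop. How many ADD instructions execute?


Loop trace (R0 starts at 0, target 15, step 1):
  ADD #1: R0 = 0 + 1 = 1  → 1 < 15, loop
  ADD #2: R0 = 1 + 1 = 2  → 2 < 15, loop
  ADD #3: R0 = 2 + 1 = 3  → 3 < 15, loop
  ADD #4: R0 = 3 + 1 = 4  → 4 < 15, loop
  ADD #5: R0 = 4 + 1 = 5  → 5 < 15, loop
  ADD #6: R0 = 5 + 1 = 6  → 6 < 15, loop
  ADD #7: R0 = 6 + 1 = 7  → 7 < 15, loop
  ADD #8: R0 = 7 + 1 = 8  → 8 < 15, loop
  ADD #9: R0 = 8 + 1 = 9  → 9 < 15, loop
  ADD #10: R0 = 9 + 1 = 10  → 10 < 15, loop
  ADD #11: R0 = 10 + 1 = 11  → 11 < 15, loop
  ADD #12: R0 = 11 + 1 = 12  → 12 < 15, loop
  ADD #13: R0 = 12 + 1 = 13  → 13 < 15, loop
  ADD #14: R0 = 13 + 1 = 14  → 14 < 15, loop
  ADD #15: R0 = 14 + 1 = 15  → 15 >= 15, exit
Total ADD instructions: 15

15


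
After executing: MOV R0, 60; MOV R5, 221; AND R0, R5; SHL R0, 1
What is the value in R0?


Register state trace:
  MOV R0, 60  → R0 = 60 (0b00111100)
  MOV R5, 221  → R5 = 221 (0b11011101)
  AND R0, R5  → R0 = 60 AND 221 = 28 (0b00011100)
  SHL R0, 1  → R0 = 28 << 1 = 56
Final: R0 = 56

56


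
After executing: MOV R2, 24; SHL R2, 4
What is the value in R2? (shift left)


Register state trace:
  MOV R2, 24  → R2 = 24
  SHL R2, 4  → R2 = 24 << 4 = 24 * 2^4 = 384
Final: R2 = 384

384


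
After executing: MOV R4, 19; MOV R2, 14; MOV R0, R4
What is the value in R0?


Register state trace:
  MOV R4, 19  → R4 = 19
  MOV R2, 14  → R2 = 14
  MOV R0, R4  → R0 = 19
Final: R0 = 19

19


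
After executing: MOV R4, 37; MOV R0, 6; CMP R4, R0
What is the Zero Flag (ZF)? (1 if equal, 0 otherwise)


Register state trace:
  MOV R4, 37  → R4 = 37
  MOV R0, 6  → R0 = 6
  CMP R4, R0  → computes 37 - 6 = 31
  Result is nonzero, so values are not equal
ZF = 0

0


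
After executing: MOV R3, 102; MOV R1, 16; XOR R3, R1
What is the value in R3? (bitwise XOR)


Register state trace:
  MOV R3, 102  → R3 = 102 (0b01100110)
  MOV R1, 16  → R1 = 16 (0b00010000)
  XOR R3, R1  → R3 = 102 XOR 16 = 118 (0b01110110)
Final: R3 = 118

118


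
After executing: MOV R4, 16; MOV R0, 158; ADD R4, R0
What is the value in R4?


Register state trace:
  MOV R4, 16  → R4 = 16
  MOV R0, 158  → R0 = 158
  ADD R4, R0  → R4 = 16 + 158 = 174
Final: R4 = 174

174


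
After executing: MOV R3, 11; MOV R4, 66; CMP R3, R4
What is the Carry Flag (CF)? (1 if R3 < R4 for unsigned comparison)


Register state trace:
  MOV R3, 11  → R3 = 11
  MOV R4, 66  → R4 = 66
  CMP R3, R4  → unsigned 11 - 66: borrow occurs
  11 < 66, so CF = 1
CF = 1

1


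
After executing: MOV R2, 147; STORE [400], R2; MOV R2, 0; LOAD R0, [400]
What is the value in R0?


Register and memory trace:
  MOV R2, 147  → R2 = 147
  STORE [400], R2  → mem[400] = 147
  MOV R2, 0  → R2 = 0
  LOAD R0, [400]  → R0 = mem[400] = 147
Final: R0 = 147

147


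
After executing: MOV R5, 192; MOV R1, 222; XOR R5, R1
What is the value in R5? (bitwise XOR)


Register state trace:
  MOV R5, 192  → R5 = 192 (0b11000000)
  MOV R1, 222  → R1 = 222 (0b11011110)
  XOR R5, R1  → R5 = 192 XOR 222 = 30 (0b00011110)
Final: R5 = 30

30


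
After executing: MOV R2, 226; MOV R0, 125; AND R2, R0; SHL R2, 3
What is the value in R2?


Register state trace:
  MOV R2, 226  → R2 = 226 (0b11100010)
  MOV R0, 125  → R0 = 125 (0b01111101)
  AND R2, R0  → R2 = 226 AND 125 = 96 (0b01100000)
  SHL R2, 3  → R2 = 96 << 3 = 768
Final: R2 = 768

768


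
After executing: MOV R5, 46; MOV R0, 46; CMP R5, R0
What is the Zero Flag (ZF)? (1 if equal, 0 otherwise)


Register state trace:
  MOV R5, 46  → R5 = 46
  MOV R0, 46  → R0 = 46
  CMP R5, R0  → computes 46 - 46 = 0
  Result is zero, so values are equal
ZF = 1

1


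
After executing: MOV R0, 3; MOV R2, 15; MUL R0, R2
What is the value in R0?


Register state trace:
  MOV R0, 3  → R0 = 3
  MOV R2, 15  → R2 = 15
  MUL R0, R2  → R0 = 3 * 15 = 45
Final: R0 = 45

45


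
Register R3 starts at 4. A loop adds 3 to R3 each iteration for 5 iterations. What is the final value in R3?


Starting value: R3 = 4
  Iter 1: R3 = 4 + 3 = 7
  Iter 2: R3 = 7 + 3 = 10
  Iter 3: R3 = 10 + 3 = 13
  Iter 4: R3 = 13 + 3 = 16
  Iter 5: R3 = 16 + 3 = 19
Final: R3 = 19

19


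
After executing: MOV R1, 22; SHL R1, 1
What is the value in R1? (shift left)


Register state trace:
  MOV R1, 22  → R1 = 22
  SHL R1, 1  → R1 = 22 << 1 = 22 * 2^1 = 44
Final: R1 = 44

44


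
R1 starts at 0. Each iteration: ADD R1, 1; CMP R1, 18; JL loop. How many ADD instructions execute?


Loop trace (R1 starts at 0, target 18, step 1):
  ADD #1: R1 = 0 + 1 = 1  → 1 < 18, loop
  ADD #2: R1 = 1 + 1 = 2  → 2 < 18, loop
  ADD #3: R1 = 2 + 1 = 3  → 3 < 18, loop
  ADD #4: R1 = 3 + 1 = 4  → 4 < 18, loop
  ADD #5: R1 = 4 + 1 = 5  → 5 < 18, loop
  ADD #6: R1 = 5 + 1 = 6  → 6 < 18, loop
  ADD #7: R1 = 6 + 1 = 7  → 7 < 18, loop
  ADD #8: R1 = 7 + 1 = 8  → 8 < 18, loop
  ADD #9: R1 = 8 + 1 = 9  → 9 < 18, loop
  ADD #10: R1 = 9 + 1 = 10  → 10 < 18, loop
  ADD #11: R1 = 10 + 1 = 11  → 11 < 18, loop
  ADD #12: R1 = 11 + 1 = 12  → 12 < 18, loop
  ADD #13: R1 = 12 + 1 = 13  → 13 < 18, loop
  ADD #14: R1 = 13 + 1 = 14  → 14 < 18, loop
  ADD #15: R1 = 14 + 1 = 15  → 15 < 18, loop
  ADD #16: R1 = 15 + 1 = 16  → 16 < 18, loop
  ADD #17: R1 = 16 + 1 = 17  → 17 < 18, loop
  ADD #18: R1 = 17 + 1 = 18  → 18 >= 18, exit
Total ADD instructions: 18

18


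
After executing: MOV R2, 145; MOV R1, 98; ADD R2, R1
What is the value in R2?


Register state trace:
  MOV R2, 145  → R2 = 145
  MOV R1, 98  → R1 = 98
  ADD R2, R1  → R2 = 145 + 98 = 243
Final: R2 = 243

243


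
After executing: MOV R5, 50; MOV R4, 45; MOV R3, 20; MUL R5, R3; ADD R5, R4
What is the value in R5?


Register state trace:
  MOV R5, 50  → R5 = 50
  MOV R4, 45  → R4 = 45
  MOV R3, 20  → R3 = 20
  MUL R5, R3  → R5 = 50 * 20 = 1000
  ADD R5, R4  → R5 = 1000 + 45 = 1045
Final: R5 = 1045

1045


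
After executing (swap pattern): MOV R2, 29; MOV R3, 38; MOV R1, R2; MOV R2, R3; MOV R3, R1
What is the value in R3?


Register state trace (swap pattern):
  MOV R2, 29  → R2 = 29
  MOV R3, 38  → R3 = 38
  MOV R1, R2  → R1 = 29  (save R2)
  MOV R2, R3  → R2 = 38  (R2 gets R3's value)
  MOV R3, R1  → R3 = 29  (R3 gets saved value)
Final: R3 = 29

29


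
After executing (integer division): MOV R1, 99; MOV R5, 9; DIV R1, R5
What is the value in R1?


Register state trace:
  MOV R1, 99  → R1 = 99
  MOV R5, 9  → R5 = 9
  DIV R1, R5  → R1 = 99 // 9 = 11
Final: R1 = 11

11


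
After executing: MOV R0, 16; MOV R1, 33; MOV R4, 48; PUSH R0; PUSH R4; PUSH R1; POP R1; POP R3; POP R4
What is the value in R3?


Stack trace (top is rightmost):
  MOV R0, 16  → R0 = 16
  MOV R1, 33  → R1 = 33
  MOV R4, 48  → R4 = 48
  PUSH R0  → stack: [16]
  PUSH R4  → stack: [16, 48]
  PUSH R1  → stack: [16, 48, 33]
  POP R1  → R1 = 33, stack: [16, 48]
  POP R3  → R3 = 48, stack: [16]
  POP R4  → R4 = 16, stack: []
Final: R3 = 48

48


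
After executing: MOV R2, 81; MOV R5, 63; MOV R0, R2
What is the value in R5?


Register state trace:
  MOV R2, 81  → R2 = 81
  MOV R5, 63  → R5 = 63
  MOV R0, R2  → R0 = 81
Final: R5 = 63

63


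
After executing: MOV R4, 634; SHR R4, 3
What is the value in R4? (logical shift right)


Register state trace:
  MOV R4, 634  → R4 = 634
  SHR R4, 3  → R4 = 634 >> 3 = 634 // 2^3 = 79
Final: R4 = 79

79


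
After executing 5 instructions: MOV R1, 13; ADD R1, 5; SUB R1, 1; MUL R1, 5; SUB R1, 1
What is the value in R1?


Register state trace:
  MOV R1, 13  → R1 = 13
  ADD R1, 5  → R1 = 13 + 5 = 18
  SUB R1, 1  → R1 = 18 - 1 = 17
  MUL R1, 5  → R1 = 17 * 5 = 85
  SUB R1, 1  → R1 = 85 - 1 = 84
Final: R1 = 84

84


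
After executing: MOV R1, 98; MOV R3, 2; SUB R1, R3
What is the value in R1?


Register state trace:
  MOV R1, 98  → R1 = 98
  MOV R3, 2  → R3 = 2
  SUB R1, R3  → R1 = 98 - 2 = 96
Final: R1 = 96

96


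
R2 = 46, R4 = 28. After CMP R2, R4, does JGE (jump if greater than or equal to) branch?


Trace:
  R2 = 46, R4 = 28
  CMP R2, R4  → compares 46 vs 28
  JGE checks: is 46 greater than or equal to 28?
  46 > 28, so condition is true
Branch taken: Yes

Yes


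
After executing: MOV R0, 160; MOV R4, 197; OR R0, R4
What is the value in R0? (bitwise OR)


Register state trace:
  MOV R0, 160  → R0 = 160 (0b10100000)
  MOV R4, 197  → R4 = 197 (0b11000101)
  OR R0, R4   → R0 = 160 OR 197 = 229 (0b11100101)
Final: R0 = 229

229


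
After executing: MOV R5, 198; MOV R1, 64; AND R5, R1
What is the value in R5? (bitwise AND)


Register state trace:
  MOV R5, 198  → R5 = 198 (0b11000110)
  MOV R1, 64  → R1 = 64 (0b01000000)
  AND R5, R1  → R5 = 198 AND 64 = 64 (0b01000000)
Final: R5 = 64

64


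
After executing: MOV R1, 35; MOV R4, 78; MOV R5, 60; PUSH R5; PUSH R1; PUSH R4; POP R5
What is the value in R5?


Stack trace (top is rightmost):
  MOV R1, 35  → R1 = 35
  MOV R4, 78  → R4 = 78
  MOV R5, 60  → R5 = 60
  PUSH R5  → stack: [60]
  PUSH R1  → stack: [60, 35]
  PUSH R4  → stack: [60, 35, 78]
  POP R5  → R5 = 78, stack: [60, 35]
Final: R5 = 78

78


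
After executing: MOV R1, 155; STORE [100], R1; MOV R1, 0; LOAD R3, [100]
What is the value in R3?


Register and memory trace:
  MOV R1, 155  → R1 = 155
  STORE [100], R1  → mem[100] = 155
  MOV R1, 0  → R1 = 0
  LOAD R3, [100]  → R3 = mem[100] = 155
Final: R3 = 155

155


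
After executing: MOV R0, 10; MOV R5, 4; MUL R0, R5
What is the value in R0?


Register state trace:
  MOV R0, 10  → R0 = 10
  MOV R5, 4  → R5 = 4
  MUL R0, R5  → R0 = 10 * 4 = 40
Final: R0 = 40

40


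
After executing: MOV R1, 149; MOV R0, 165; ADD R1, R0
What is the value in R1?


Register state trace:
  MOV R1, 149  → R1 = 149
  MOV R0, 165  → R0 = 165
  ADD R1, R0  → R1 = 149 + 165 = 314
Final: R1 = 314

314


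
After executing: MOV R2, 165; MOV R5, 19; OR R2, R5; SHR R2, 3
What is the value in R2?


Register state trace:
  MOV R2, 165  → R2 = 165 (0b10100101)
  MOV R5, 19  → R5 = 19 (0b00010011)
  OR R2, R5  → R2 = 165 OR 19 = 183 (0b10110111)
  SHR R2, 3  → R2 = 183 >> 3 = 22
Final: R2 = 22

22


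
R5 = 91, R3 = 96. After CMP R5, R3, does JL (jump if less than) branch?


Trace:
  R5 = 91, R3 = 96
  CMP R5, R3  → compares 91 vs 96
  JL checks: is 91 less than 96?
  91 < 96, so condition is true
Branch taken: Yes

Yes


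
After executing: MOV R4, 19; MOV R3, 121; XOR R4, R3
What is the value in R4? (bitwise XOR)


Register state trace:
  MOV R4, 19  → R4 = 19 (0b00010011)
  MOV R3, 121  → R3 = 121 (0b01111001)
  XOR R4, R3  → R4 = 19 XOR 121 = 106 (0b01101010)
Final: R4 = 106

106


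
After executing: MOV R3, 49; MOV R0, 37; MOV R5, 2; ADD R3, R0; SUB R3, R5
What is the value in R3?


Register state trace:
  MOV R3, 49  → R3 = 49
  MOV R0, 37  → R0 = 37
  MOV R5, 2  → R5 = 2
  ADD R3, R0  → R3 = 49 + 37 = 86
  SUB R3, R5  → R3 = 86 - 2 = 84
Final: R3 = 84

84


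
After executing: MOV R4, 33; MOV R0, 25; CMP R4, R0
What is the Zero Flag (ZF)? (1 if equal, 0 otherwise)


Register state trace:
  MOV R4, 33  → R4 = 33
  MOV R0, 25  → R0 = 25
  CMP R4, R0  → computes 33 - 25 = 8
  Result is nonzero, so values are not equal
ZF = 0

0


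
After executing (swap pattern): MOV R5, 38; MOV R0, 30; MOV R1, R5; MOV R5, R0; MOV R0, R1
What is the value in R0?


Register state trace (swap pattern):
  MOV R5, 38  → R5 = 38
  MOV R0, 30  → R0 = 30
  MOV R1, R5  → R1 = 38  (save R5)
  MOV R5, R0  → R5 = 30  (R5 gets R0's value)
  MOV R0, R1  → R0 = 38  (R0 gets saved value)
Final: R0 = 38

38


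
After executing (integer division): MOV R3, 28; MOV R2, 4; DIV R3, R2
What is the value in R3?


Register state trace:
  MOV R3, 28  → R3 = 28
  MOV R2, 4  → R2 = 4
  DIV R3, R2  → R3 = 28 // 4 = 7
Final: R3 = 7

7


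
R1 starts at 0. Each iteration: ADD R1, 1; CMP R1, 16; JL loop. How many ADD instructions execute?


Loop trace (R1 starts at 0, target 16, step 1):
  ADD #1: R1 = 0 + 1 = 1  → 1 < 16, loop
  ADD #2: R1 = 1 + 1 = 2  → 2 < 16, loop
  ADD #3: R1 = 2 + 1 = 3  → 3 < 16, loop
  ADD #4: R1 = 3 + 1 = 4  → 4 < 16, loop
  ADD #5: R1 = 4 + 1 = 5  → 5 < 16, loop
  ADD #6: R1 = 5 + 1 = 6  → 6 < 16, loop
  ADD #7: R1 = 6 + 1 = 7  → 7 < 16, loop
  ADD #8: R1 = 7 + 1 = 8  → 8 < 16, loop
  ADD #9: R1 = 8 + 1 = 9  → 9 < 16, loop
  ADD #10: R1 = 9 + 1 = 10  → 10 < 16, loop
  ADD #11: R1 = 10 + 1 = 11  → 11 < 16, loop
  ADD #12: R1 = 11 + 1 = 12  → 12 < 16, loop
  ADD #13: R1 = 12 + 1 = 13  → 13 < 16, loop
  ADD #14: R1 = 13 + 1 = 14  → 14 < 16, loop
  ADD #15: R1 = 14 + 1 = 15  → 15 < 16, loop
  ADD #16: R1 = 15 + 1 = 16  → 16 >= 16, exit
Total ADD instructions: 16

16


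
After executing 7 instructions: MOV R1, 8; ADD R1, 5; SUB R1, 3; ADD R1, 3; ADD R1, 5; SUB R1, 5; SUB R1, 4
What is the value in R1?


Register state trace:
  MOV R1, 8  → R1 = 8
  ADD R1, 5  → R1 = 8 + 5 = 13
  SUB R1, 3  → R1 = 13 - 3 = 10
  ADD R1, 3  → R1 = 10 + 3 = 13
  ADD R1, 5  → R1 = 13 + 5 = 18
  SUB R1, 5  → R1 = 18 - 5 = 13
  SUB R1, 4  → R1 = 13 - 4 = 9
Final: R1 = 9

9


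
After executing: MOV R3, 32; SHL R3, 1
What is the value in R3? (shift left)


Register state trace:
  MOV R3, 32  → R3 = 32
  SHL R3, 1  → R3 = 32 << 1 = 32 * 2^1 = 64
Final: R3 = 64

64


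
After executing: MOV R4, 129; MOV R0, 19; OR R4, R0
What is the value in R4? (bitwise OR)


Register state trace:
  MOV R4, 129  → R4 = 129 (0b10000001)
  MOV R0, 19  → R0 = 19 (0b00010011)
  OR R4, R0   → R4 = 129 OR 19 = 147 (0b10010011)
Final: R4 = 147

147


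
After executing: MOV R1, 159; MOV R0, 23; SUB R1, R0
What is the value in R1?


Register state trace:
  MOV R1, 159  → R1 = 159
  MOV R0, 23  → R0 = 23
  SUB R1, R0  → R1 = 159 - 23 = 136
Final: R1 = 136

136


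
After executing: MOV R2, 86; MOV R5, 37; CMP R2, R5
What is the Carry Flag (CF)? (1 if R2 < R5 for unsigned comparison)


Register state trace:
  MOV R2, 86  → R2 = 86
  MOV R5, 37  → R5 = 37
  CMP R2, R5  → unsigned 86 - 37: no borrow
  86 >= 37, so CF = 0
CF = 0

0


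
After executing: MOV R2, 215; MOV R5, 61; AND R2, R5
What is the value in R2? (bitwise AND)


Register state trace:
  MOV R2, 215  → R2 = 215 (0b11010111)
  MOV R5, 61  → R5 = 61 (0b00111101)
  AND R2, R5  → R2 = 215 AND 61 = 21 (0b00010101)
Final: R2 = 21

21


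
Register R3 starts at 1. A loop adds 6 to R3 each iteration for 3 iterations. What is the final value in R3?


Starting value: R3 = 1
  Iter 1: R3 = 1 + 6 = 7
  Iter 2: R3 = 7 + 6 = 13
  Iter 3: R3 = 13 + 6 = 19
Final: R3 = 19

19


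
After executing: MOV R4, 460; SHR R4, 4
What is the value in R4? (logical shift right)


Register state trace:
  MOV R4, 460  → R4 = 460
  SHR R4, 4  → R4 = 460 >> 4 = 460 // 2^4 = 28
Final: R4 = 28

28


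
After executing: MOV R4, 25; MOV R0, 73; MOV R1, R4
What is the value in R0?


Register state trace:
  MOV R4, 25  → R4 = 25
  MOV R0, 73  → R0 = 73
  MOV R1, R4  → R1 = 25
Final: R0 = 73

73


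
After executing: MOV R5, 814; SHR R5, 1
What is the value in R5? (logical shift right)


Register state trace:
  MOV R5, 814  → R5 = 814
  SHR R5, 1  → R5 = 814 >> 1 = 814 // 2^1 = 407
Final: R5 = 407

407


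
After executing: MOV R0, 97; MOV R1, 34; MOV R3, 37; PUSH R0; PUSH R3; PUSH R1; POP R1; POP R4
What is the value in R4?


Stack trace (top is rightmost):
  MOV R0, 97  → R0 = 97
  MOV R1, 34  → R1 = 34
  MOV R3, 37  → R3 = 37
  PUSH R0  → stack: [97]
  PUSH R3  → stack: [97, 37]
  PUSH R1  → stack: [97, 37, 34]
  POP R1  → R1 = 34, stack: [97, 37]
  POP R4  → R4 = 37, stack: [97]
Final: R4 = 37

37


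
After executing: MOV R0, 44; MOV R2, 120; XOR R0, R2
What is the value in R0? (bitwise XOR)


Register state trace:
  MOV R0, 44  → R0 = 44 (0b00101100)
  MOV R2, 120  → R2 = 120 (0b01111000)
  XOR R0, R2  → R0 = 44 XOR 120 = 84 (0b01010100)
Final: R0 = 84

84


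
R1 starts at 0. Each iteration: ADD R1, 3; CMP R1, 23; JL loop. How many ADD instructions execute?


Loop trace (R1 starts at 0, target 23, step 3):
  ADD #1: R1 = 0 + 3 = 3  → 3 < 23, loop
  ADD #2: R1 = 3 + 3 = 6  → 6 < 23, loop
  ADD #3: R1 = 6 + 3 = 9  → 9 < 23, loop
  ADD #4: R1 = 9 + 3 = 12  → 12 < 23, loop
  ADD #5: R1 = 12 + 3 = 15  → 15 < 23, loop
  ADD #6: R1 = 15 + 3 = 18  → 18 < 23, loop
  ADD #7: R1 = 18 + 3 = 21  → 21 < 23, loop
  ADD #8: R1 = 21 + 3 = 24  → 24 >= 23, exit
Total ADD instructions: 8

8


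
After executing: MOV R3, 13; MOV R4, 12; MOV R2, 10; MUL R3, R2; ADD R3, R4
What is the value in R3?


Register state trace:
  MOV R3, 13  → R3 = 13
  MOV R4, 12  → R4 = 12
  MOV R2, 10  → R2 = 10
  MUL R3, R2  → R3 = 13 * 10 = 130
  ADD R3, R4  → R3 = 130 + 12 = 142
Final: R3 = 142

142


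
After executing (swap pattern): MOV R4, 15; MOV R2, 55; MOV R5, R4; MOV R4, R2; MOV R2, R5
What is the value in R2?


Register state trace (swap pattern):
  MOV R4, 15  → R4 = 15
  MOV R2, 55  → R2 = 55
  MOV R5, R4  → R5 = 15  (save R4)
  MOV R4, R2  → R4 = 55  (R4 gets R2's value)
  MOV R2, R5  → R2 = 15  (R2 gets saved value)
Final: R2 = 15

15


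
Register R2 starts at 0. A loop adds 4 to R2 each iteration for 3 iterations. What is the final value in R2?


Starting value: R2 = 0
  Iter 1: R2 = 0 + 4 = 4
  Iter 2: R2 = 4 + 4 = 8
  Iter 3: R2 = 8 + 4 = 12
Final: R2 = 12

12


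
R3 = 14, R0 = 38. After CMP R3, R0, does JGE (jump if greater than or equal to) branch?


Trace:
  R3 = 14, R0 = 38
  CMP R3, R0  → compares 14 vs 38
  JGE checks: is 14 greater than or equal to 38?
  14 < 38, so condition is false
Branch taken: No

No


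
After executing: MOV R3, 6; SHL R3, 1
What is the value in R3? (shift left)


Register state trace:
  MOV R3, 6  → R3 = 6
  SHL R3, 1  → R3 = 6 << 1 = 6 * 2^1 = 12
Final: R3 = 12

12


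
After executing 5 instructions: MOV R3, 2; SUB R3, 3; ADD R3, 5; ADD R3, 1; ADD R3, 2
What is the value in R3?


Register state trace:
  MOV R3, 2  → R3 = 2
  SUB R3, 3  → R3 = 2 - 3 = -1
  ADD R3, 5  → R3 = -1 + 5 = 4
  ADD R3, 1  → R3 = 4 + 1 = 5
  ADD R3, 2  → R3 = 5 + 2 = 7
Final: R3 = 7

7


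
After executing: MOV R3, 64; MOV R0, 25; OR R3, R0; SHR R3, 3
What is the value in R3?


Register state trace:
  MOV R3, 64  → R3 = 64 (0b01000000)
  MOV R0, 25  → R0 = 25 (0b00011001)
  OR R3, R0  → R3 = 64 OR 25 = 89 (0b01011001)
  SHR R3, 3  → R3 = 89 >> 3 = 11
Final: R3 = 11

11


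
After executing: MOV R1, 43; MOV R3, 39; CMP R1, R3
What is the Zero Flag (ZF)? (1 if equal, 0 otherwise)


Register state trace:
  MOV R1, 43  → R1 = 43
  MOV R3, 39  → R3 = 39
  CMP R1, R3  → computes 43 - 39 = 4
  Result is nonzero, so values are not equal
ZF = 0

0


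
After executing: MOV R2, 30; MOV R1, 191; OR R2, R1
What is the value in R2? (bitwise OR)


Register state trace:
  MOV R2, 30  → R2 = 30 (0b00011110)
  MOV R1, 191  → R1 = 191 (0b10111111)
  OR R2, R1   → R2 = 30 OR 191 = 191 (0b10111111)
Final: R2 = 191

191


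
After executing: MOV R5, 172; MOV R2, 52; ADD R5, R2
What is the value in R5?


Register state trace:
  MOV R5, 172  → R5 = 172
  MOV R2, 52  → R2 = 52
  ADD R5, R2  → R5 = 172 + 52 = 224
Final: R5 = 224

224


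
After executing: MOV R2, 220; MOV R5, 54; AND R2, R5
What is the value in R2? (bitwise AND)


Register state trace:
  MOV R2, 220  → R2 = 220 (0b11011100)
  MOV R5, 54  → R5 = 54 (0b00110110)
  AND R2, R5  → R2 = 220 AND 54 = 20 (0b00010100)
Final: R2 = 20

20


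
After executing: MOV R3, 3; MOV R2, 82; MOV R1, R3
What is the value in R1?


Register state trace:
  MOV R3, 3  → R3 = 3
  MOV R2, 82  → R2 = 82
  MOV R1, R3  → R1 = 3
Final: R1 = 3

3


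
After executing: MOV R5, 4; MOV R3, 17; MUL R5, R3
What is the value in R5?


Register state trace:
  MOV R5, 4  → R5 = 4
  MOV R3, 17  → R3 = 17
  MUL R5, R3  → R5 = 4 * 17 = 68
Final: R5 = 68

68


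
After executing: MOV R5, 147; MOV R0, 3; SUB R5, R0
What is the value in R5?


Register state trace:
  MOV R5, 147  → R5 = 147
  MOV R0, 3  → R0 = 3
  SUB R5, R0  → R5 = 147 - 3 = 144
Final: R5 = 144

144


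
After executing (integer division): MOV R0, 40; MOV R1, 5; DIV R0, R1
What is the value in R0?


Register state trace:
  MOV R0, 40  → R0 = 40
  MOV R1, 5  → R1 = 5
  DIV R0, R1  → R0 = 40 // 5 = 8
Final: R0 = 8

8


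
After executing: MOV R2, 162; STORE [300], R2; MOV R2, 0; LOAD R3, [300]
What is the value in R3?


Register and memory trace:
  MOV R2, 162  → R2 = 162
  STORE [300], R2  → mem[300] = 162
  MOV R2, 0  → R2 = 0
  LOAD R3, [300]  → R3 = mem[300] = 162
Final: R3 = 162

162


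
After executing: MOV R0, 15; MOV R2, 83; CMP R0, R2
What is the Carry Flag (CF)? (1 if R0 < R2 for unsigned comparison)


Register state trace:
  MOV R0, 15  → R0 = 15
  MOV R2, 83  → R2 = 83
  CMP R0, R2  → unsigned 15 - 83: borrow occurs
  15 < 83, so CF = 1
CF = 1

1


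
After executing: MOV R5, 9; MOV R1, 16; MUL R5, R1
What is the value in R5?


Register state trace:
  MOV R5, 9  → R5 = 9
  MOV R1, 16  → R1 = 16
  MUL R5, R1  → R5 = 9 * 16 = 144
Final: R5 = 144

144


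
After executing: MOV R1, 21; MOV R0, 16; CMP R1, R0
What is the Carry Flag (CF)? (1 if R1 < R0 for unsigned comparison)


Register state trace:
  MOV R1, 21  → R1 = 21
  MOV R0, 16  → R0 = 16
  CMP R1, R0  → unsigned 21 - 16: no borrow
  21 >= 16, so CF = 0
CF = 0

0


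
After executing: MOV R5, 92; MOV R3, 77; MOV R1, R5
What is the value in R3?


Register state trace:
  MOV R5, 92  → R5 = 92
  MOV R3, 77  → R3 = 77
  MOV R1, R5  → R1 = 92
Final: R3 = 77

77


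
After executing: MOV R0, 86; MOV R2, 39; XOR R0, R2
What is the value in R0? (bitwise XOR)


Register state trace:
  MOV R0, 86  → R0 = 86 (0b01010110)
  MOV R2, 39  → R2 = 39 (0b00100111)
  XOR R0, R2  → R0 = 86 XOR 39 = 113 (0b01110001)
Final: R0 = 113

113


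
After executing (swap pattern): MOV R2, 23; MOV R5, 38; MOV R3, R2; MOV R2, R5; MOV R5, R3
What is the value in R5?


Register state trace (swap pattern):
  MOV R2, 23  → R2 = 23
  MOV R5, 38  → R5 = 38
  MOV R3, R2  → R3 = 23  (save R2)
  MOV R2, R5  → R2 = 38  (R2 gets R5's value)
  MOV R5, R3  → R5 = 23  (R5 gets saved value)
Final: R5 = 23

23


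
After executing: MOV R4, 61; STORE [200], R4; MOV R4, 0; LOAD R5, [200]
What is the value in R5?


Register and memory trace:
  MOV R4, 61  → R4 = 61
  STORE [200], R4  → mem[200] = 61
  MOV R4, 0  → R4 = 0
  LOAD R5, [200]  → R5 = mem[200] = 61
Final: R5 = 61

61


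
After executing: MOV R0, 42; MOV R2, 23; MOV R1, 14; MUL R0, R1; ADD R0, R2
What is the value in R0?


Register state trace:
  MOV R0, 42  → R0 = 42
  MOV R2, 23  → R2 = 23
  MOV R1, 14  → R1 = 14
  MUL R0, R1  → R0 = 42 * 14 = 588
  ADD R0, R2  → R0 = 588 + 23 = 611
Final: R0 = 611

611


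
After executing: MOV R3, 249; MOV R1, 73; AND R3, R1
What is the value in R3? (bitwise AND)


Register state trace:
  MOV R3, 249  → R3 = 249 (0b11111001)
  MOV R1, 73  → R1 = 73 (0b01001001)
  AND R3, R1  → R3 = 249 AND 73 = 73 (0b01001001)
Final: R3 = 73

73


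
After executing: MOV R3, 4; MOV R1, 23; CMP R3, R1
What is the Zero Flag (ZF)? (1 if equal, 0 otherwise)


Register state trace:
  MOV R3, 4  → R3 = 4
  MOV R1, 23  → R1 = 23
  CMP R3, R1  → computes 4 - 23 = -19
  Result is nonzero, so values are not equal
ZF = 0

0


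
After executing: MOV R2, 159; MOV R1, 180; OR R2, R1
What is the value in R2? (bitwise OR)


Register state trace:
  MOV R2, 159  → R2 = 159 (0b10011111)
  MOV R1, 180  → R1 = 180 (0b10110100)
  OR R2, R1   → R2 = 159 OR 180 = 191 (0b10111111)
Final: R2 = 191

191


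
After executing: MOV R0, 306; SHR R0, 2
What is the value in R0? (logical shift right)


Register state trace:
  MOV R0, 306  → R0 = 306
  SHR R0, 2  → R0 = 306 >> 2 = 306 // 2^2 = 76
Final: R0 = 76

76


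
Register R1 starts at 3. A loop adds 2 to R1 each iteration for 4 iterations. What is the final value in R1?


Starting value: R1 = 3
  Iter 1: R1 = 3 + 2 = 5
  Iter 2: R1 = 5 + 2 = 7
  Iter 3: R1 = 7 + 2 = 9
  Iter 4: R1 = 9 + 2 = 11
Final: R1 = 11

11


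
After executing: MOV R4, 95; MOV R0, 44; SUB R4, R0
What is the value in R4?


Register state trace:
  MOV R4, 95  → R4 = 95
  MOV R0, 44  → R0 = 44
  SUB R4, R0  → R4 = 95 - 44 = 51
Final: R4 = 51

51


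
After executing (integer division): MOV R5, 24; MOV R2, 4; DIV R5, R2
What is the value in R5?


Register state trace:
  MOV R5, 24  → R5 = 24
  MOV R2, 4  → R2 = 4
  DIV R5, R2  → R5 = 24 // 4 = 6
Final: R5 = 6

6


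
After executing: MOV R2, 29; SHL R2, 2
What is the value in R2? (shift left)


Register state trace:
  MOV R2, 29  → R2 = 29
  SHL R2, 2  → R2 = 29 << 2 = 29 * 2^2 = 116
Final: R2 = 116

116


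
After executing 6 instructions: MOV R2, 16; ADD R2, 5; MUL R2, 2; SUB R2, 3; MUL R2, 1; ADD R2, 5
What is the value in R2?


Register state trace:
  MOV R2, 16  → R2 = 16
  ADD R2, 5  → R2 = 16 + 5 = 21
  MUL R2, 2  → R2 = 21 * 2 = 42
  SUB R2, 3  → R2 = 42 - 3 = 39
  MUL R2, 1  → R2 = 39 * 1 = 39
  ADD R2, 5  → R2 = 39 + 5 = 44
Final: R2 = 44

44


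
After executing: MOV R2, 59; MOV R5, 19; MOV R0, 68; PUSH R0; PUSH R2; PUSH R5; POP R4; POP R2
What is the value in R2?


Stack trace (top is rightmost):
  MOV R2, 59  → R2 = 59
  MOV R5, 19  → R5 = 19
  MOV R0, 68  → R0 = 68
  PUSH R0  → stack: [68]
  PUSH R2  → stack: [68, 59]
  PUSH R5  → stack: [68, 59, 19]
  POP R4  → R4 = 19, stack: [68, 59]
  POP R2  → R2 = 59, stack: [68]
Final: R2 = 59

59


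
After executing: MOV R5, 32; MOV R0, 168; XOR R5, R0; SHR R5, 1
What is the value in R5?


Register state trace:
  MOV R5, 32  → R5 = 32 (0b00100000)
  MOV R0, 168  → R0 = 168 (0b10101000)
  XOR R5, R0  → R5 = 32 XOR 168 = 136 (0b10001000)
  SHR R5, 1  → R5 = 136 >> 1 = 68
Final: R5 = 68

68


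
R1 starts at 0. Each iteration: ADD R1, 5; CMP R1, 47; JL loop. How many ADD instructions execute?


Loop trace (R1 starts at 0, target 47, step 5):
  ADD #1: R1 = 0 + 5 = 5  → 5 < 47, loop
  ADD #2: R1 = 5 + 5 = 10  → 10 < 47, loop
  ADD #3: R1 = 10 + 5 = 15  → 15 < 47, loop
  ADD #4: R1 = 15 + 5 = 20  → 20 < 47, loop
  ADD #5: R1 = 20 + 5 = 25  → 25 < 47, loop
  ADD #6: R1 = 25 + 5 = 30  → 30 < 47, loop
  ADD #7: R1 = 30 + 5 = 35  → 35 < 47, loop
  ADD #8: R1 = 35 + 5 = 40  → 40 < 47, loop
  ADD #9: R1 = 40 + 5 = 45  → 45 < 47, loop
  ADD #10: R1 = 45 + 5 = 50  → 50 >= 47, exit
Total ADD instructions: 10

10


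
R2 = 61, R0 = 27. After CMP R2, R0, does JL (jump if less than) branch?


Trace:
  R2 = 61, R0 = 27
  CMP R2, R0  → compares 61 vs 27
  JL checks: is 61 less than 27?
  61 > 27, so condition is false
Branch taken: No

No


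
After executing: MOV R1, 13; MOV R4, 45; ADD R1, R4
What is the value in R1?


Register state trace:
  MOV R1, 13  → R1 = 13
  MOV R4, 45  → R4 = 45
  ADD R1, R4  → R1 = 13 + 45 = 58
Final: R1 = 58

58


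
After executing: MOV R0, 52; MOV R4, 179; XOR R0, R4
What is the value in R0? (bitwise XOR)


Register state trace:
  MOV R0, 52  → R0 = 52 (0b00110100)
  MOV R4, 179  → R4 = 179 (0b10110011)
  XOR R0, R4  → R0 = 52 XOR 179 = 135 (0b10000111)
Final: R0 = 135

135


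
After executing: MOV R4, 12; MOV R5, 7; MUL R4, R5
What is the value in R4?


Register state trace:
  MOV R4, 12  → R4 = 12
  MOV R5, 7  → R5 = 7
  MUL R4, R5  → R4 = 12 * 7 = 84
Final: R4 = 84

84


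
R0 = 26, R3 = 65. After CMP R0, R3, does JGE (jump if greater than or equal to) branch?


Trace:
  R0 = 26, R3 = 65
  CMP R0, R3  → compares 26 vs 65
  JGE checks: is 26 greater than or equal to 65?
  26 < 65, so condition is false
Branch taken: No

No


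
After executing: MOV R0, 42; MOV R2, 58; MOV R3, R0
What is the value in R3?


Register state trace:
  MOV R0, 42  → R0 = 42
  MOV R2, 58  → R2 = 58
  MOV R3, R0  → R3 = 42
Final: R3 = 42

42


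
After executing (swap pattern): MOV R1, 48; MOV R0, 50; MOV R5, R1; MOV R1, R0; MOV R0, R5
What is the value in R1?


Register state trace (swap pattern):
  MOV R1, 48  → R1 = 48
  MOV R0, 50  → R0 = 50
  MOV R5, R1  → R5 = 48  (save R1)
  MOV R1, R0  → R1 = 50  (R1 gets R0's value)
  MOV R0, R5  → R0 = 48  (R0 gets saved value)
Final: R1 = 50

50


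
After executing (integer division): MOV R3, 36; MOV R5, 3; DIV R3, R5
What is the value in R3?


Register state trace:
  MOV R3, 36  → R3 = 36
  MOV R5, 3  → R5 = 3
  DIV R3, R5  → R3 = 36 // 3 = 12
Final: R3 = 12

12


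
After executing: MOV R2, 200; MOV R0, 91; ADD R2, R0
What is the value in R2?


Register state trace:
  MOV R2, 200  → R2 = 200
  MOV R0, 91  → R0 = 91
  ADD R2, R0  → R2 = 200 + 91 = 291
Final: R2 = 291

291


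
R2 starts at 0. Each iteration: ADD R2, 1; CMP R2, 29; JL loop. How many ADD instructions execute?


Loop trace (R2 starts at 0, target 29, step 1):
  ADD #1: R2 = 0 + 1 = 1  → 1 < 29, loop
  ADD #2: R2 = 1 + 1 = 2  → 2 < 29, loop
  ADD #3: R2 = 2 + 1 = 3  → 3 < 29, loop
  ADD #4: R2 = 3 + 1 = 4  → 4 < 29, loop
  ADD #5: R2 = 4 + 1 = 5  → 5 < 29, loop
  ADD #6: R2 = 5 + 1 = 6  → 6 < 29, loop
  ADD #7: R2 = 6 + 1 = 7  → 7 < 29, loop
  ADD #8: R2 = 7 + 1 = 8  → 8 < 29, loop
  ADD #9: R2 = 8 + 1 = 9  → 9 < 29, loop
  ADD #10: R2 = 9 + 1 = 10  → 10 < 29, loop
  ADD #11: R2 = 10 + 1 = 11  → 11 < 29, loop
  ADD #12: R2 = 11 + 1 = 12  → 12 < 29, loop
  ADD #13: R2 = 12 + 1 = 13  → 13 < 29, loop
  ADD #14: R2 = 13 + 1 = 14  → 14 < 29, loop
  ADD #15: R2 = 14 + 1 = 15  → 15 < 29, loop
  ADD #16: R2 = 15 + 1 = 16  → 16 < 29, loop
  ADD #17: R2 = 16 + 1 = 17  → 17 < 29, loop
  ADD #18: R2 = 17 + 1 = 18  → 18 < 29, loop
  ADD #19: R2 = 18 + 1 = 19  → 19 < 29, loop
  ADD #20: R2 = 19 + 1 = 20  → 20 < 29, loop
  ADD #21: R2 = 20 + 1 = 21  → 21 < 29, loop
  ADD #22: R2 = 21 + 1 = 22  → 22 < 29, loop
  ADD #23: R2 = 22 + 1 = 23  → 23 < 29, loop
  ADD #24: R2 = 23 + 1 = 24  → 24 < 29, loop
  ADD #25: R2 = 24 + 1 = 25  → 25 < 29, loop
  ADD #26: R2 = 25 + 1 = 26  → 26 < 29, loop
  ADD #27: R2 = 26 + 1 = 27  → 27 < 29, loop
  ADD #28: R2 = 27 + 1 = 28  → 28 < 29, loop
  ADD #29: R2 = 28 + 1 = 29  → 29 >= 29, exit
Total ADD instructions: 29

29


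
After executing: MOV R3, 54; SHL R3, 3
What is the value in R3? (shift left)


Register state trace:
  MOV R3, 54  → R3 = 54
  SHL R3, 3  → R3 = 54 << 3 = 54 * 2^3 = 432
Final: R3 = 432

432


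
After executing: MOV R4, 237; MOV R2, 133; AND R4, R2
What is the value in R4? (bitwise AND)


Register state trace:
  MOV R4, 237  → R4 = 237 (0b11101101)
  MOV R2, 133  → R2 = 133 (0b10000101)
  AND R4, R2  → R4 = 237 AND 133 = 133 (0b10000101)
Final: R4 = 133

133


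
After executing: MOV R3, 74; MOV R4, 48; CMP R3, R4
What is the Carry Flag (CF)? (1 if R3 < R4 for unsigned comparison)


Register state trace:
  MOV R3, 74  → R3 = 74
  MOV R4, 48  → R4 = 48
  CMP R3, R4  → unsigned 74 - 48: no borrow
  74 >= 48, so CF = 0
CF = 0

0


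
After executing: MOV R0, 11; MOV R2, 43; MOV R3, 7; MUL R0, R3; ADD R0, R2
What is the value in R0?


Register state trace:
  MOV R0, 11  → R0 = 11
  MOV R2, 43  → R2 = 43
  MOV R3, 7  → R3 = 7
  MUL R0, R3  → R0 = 11 * 7 = 77
  ADD R0, R2  → R0 = 77 + 43 = 120
Final: R0 = 120

120


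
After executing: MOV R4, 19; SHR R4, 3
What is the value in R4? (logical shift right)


Register state trace:
  MOV R4, 19  → R4 = 19
  SHR R4, 3  → R4 = 19 >> 3 = 19 // 2^3 = 2
Final: R4 = 2

2


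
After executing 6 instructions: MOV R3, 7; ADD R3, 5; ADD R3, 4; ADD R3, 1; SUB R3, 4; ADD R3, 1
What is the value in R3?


Register state trace:
  MOV R3, 7  → R3 = 7
  ADD R3, 5  → R3 = 7 + 5 = 12
  ADD R3, 4  → R3 = 12 + 4 = 16
  ADD R3, 1  → R3 = 16 + 1 = 17
  SUB R3, 4  → R3 = 17 - 4 = 13
  ADD R3, 1  → R3 = 13 + 1 = 14
Final: R3 = 14

14
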